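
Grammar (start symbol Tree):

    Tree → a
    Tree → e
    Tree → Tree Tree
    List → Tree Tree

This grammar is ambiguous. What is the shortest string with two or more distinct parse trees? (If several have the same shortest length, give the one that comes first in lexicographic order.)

length 1: no string has ≥2 trees
length 2: no string has ≥2 trees
length 3: a a a has 2 parse trees

Two derivations of a a a:
  Tree ⇒ Tree Tree ⇒ a Tree ⇒ a Tree Tree ⇒ a a Tree ⇒ a a a
  Tree ⇒ Tree Tree ⇒ Tree Tree Tree ⇒ a Tree Tree ⇒ a a Tree ⇒ a a a

a a a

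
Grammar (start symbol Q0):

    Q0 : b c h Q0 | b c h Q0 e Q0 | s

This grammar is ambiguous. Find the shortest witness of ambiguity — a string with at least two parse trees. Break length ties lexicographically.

b c h b c h s e s

length 1: no string has ≥2 trees
length 4: no string has ≥2 trees
length 6: no string has ≥2 trees
length 7: no string has ≥2 trees
length 9: b c h b c h s e s has 2 parse trees

Two derivations of b c h b c h s e s:
  Q0 ⇒ b c h Q0 ⇒ b c h b c h Q0 e Q0 ⇒ b c h b c h s e Q0 ⇒ b c h b c h s e s
  Q0 ⇒ b c h Q0 e Q0 ⇒ b c h b c h Q0 e Q0 ⇒ b c h b c h s e Q0 ⇒ b c h b c h s e s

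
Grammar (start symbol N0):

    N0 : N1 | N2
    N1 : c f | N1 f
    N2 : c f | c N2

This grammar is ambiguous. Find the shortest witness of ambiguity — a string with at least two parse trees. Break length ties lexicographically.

c f

length 2: c f has 2 parse trees

Two derivations of c f:
  N0 ⇒ N1 ⇒ c f
  N0 ⇒ N2 ⇒ c f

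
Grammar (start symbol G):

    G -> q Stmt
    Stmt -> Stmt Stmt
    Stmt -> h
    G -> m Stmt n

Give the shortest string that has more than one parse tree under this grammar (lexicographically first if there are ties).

q h h h

length 2: no string has ≥2 trees
length 3: no string has ≥2 trees
length 4: q h h h has 2 parse trees

Two derivations of q h h h:
  G ⇒ q Stmt ⇒ q Stmt Stmt ⇒ q Stmt Stmt Stmt ⇒ q h Stmt Stmt ⇒ q h h Stmt ⇒ q h h h
  G ⇒ q Stmt ⇒ q Stmt Stmt ⇒ q h Stmt ⇒ q h Stmt Stmt ⇒ q h h Stmt ⇒ q h h h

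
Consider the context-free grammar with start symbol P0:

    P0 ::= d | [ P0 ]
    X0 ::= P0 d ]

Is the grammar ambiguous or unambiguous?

Unambiguous

(X0 is unreachable from P0, so its rules don't affect L(P0).) L(P0) is { openⁿ atom closeⁿ : n ≥ 0 }. The bracket depth fixes n, and the derivation is forced at every step.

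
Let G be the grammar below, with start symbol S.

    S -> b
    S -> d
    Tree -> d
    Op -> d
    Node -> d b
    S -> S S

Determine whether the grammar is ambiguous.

Ambiguous

Witness: b b b

Derivation 1: S ⇒ S S ⇒ b S ⇒ b S S ⇒ b b S ⇒ b b b
Derivation 2: S ⇒ S S ⇒ S S S ⇒ b S S ⇒ b b S ⇒ b b b

Two distinct leftmost derivations for the same string.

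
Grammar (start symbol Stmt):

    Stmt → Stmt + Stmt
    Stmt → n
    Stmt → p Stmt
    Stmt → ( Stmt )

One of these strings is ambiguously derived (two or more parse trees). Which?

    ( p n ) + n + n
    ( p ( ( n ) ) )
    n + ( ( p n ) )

( p n ) + n + n: 2 trees
( p ( ( n ) ) ): 1 tree
n + ( ( p n ) ): 1 tree

( p n ) + n + n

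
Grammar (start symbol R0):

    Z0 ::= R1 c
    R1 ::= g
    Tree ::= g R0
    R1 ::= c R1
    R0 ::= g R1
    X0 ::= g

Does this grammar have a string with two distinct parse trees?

Unambiguous

(Z0, X0, Tree are unreachable from R0, so their rules don't affect L(R0).) Each reachable nonterminal has at most one production per leading terminal, and all productions are right-linear; the derivation is determined token-by-token.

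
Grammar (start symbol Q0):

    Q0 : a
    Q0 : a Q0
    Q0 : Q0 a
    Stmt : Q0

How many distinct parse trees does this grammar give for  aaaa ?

8

Parse trees for aaaa:
  [Q0 a [Q0 a [Q0 a [Q0 a]]]]
  [Q0 a [Q0 a [Q0 [Q0 a] a]]]
  [Q0 a [Q0 [Q0 a [Q0 a]] a]]
  [Q0 a [Q0 [Q0 [Q0 a] a] a]]
  [Q0 [Q0 a [Q0 a [Q0 a]]] a]
  [Q0 [Q0 a [Q0 [Q0 a] a]] a]
  [Q0 [Q0 [Q0 a [Q0 a]] a] a]
  [Q0 [Q0 [Q0 [Q0 a] a] a] a]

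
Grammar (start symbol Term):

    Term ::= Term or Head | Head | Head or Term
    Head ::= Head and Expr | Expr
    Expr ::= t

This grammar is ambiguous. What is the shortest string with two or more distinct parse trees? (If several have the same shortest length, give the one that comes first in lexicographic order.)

t or t

length 1: no string has ≥2 trees
length 3: t or t has 2 parse trees

Two derivations of t or t:
  Term ⇒ Term or Head ⇒ Head or Head ⇒ Expr or Head ⇒ t or Head ⇒ t or Expr ⇒ t or t
  Term ⇒ Head or Term ⇒ Expr or Term ⇒ t or Term ⇒ t or Head ⇒ t or Expr ⇒ t or t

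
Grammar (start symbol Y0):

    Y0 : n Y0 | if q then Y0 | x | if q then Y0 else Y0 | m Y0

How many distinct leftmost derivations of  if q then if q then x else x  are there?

Parse trees for if q then if q then x else x:
  [Y0 if q then [Y0 if q then [Y0 x] else [Y0 x]]]
  [Y0 if q then [Y0 if q then [Y0 x]] else [Y0 x]]

2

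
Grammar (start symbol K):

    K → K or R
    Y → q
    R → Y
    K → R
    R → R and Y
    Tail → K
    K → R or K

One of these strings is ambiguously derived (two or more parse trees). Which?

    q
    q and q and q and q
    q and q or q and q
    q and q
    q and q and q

q: 1 tree
q and q and q and q: 1 tree
q and q or q and q: 2 trees
q and q: 1 tree
q and q and q: 1 tree

q and q or q and q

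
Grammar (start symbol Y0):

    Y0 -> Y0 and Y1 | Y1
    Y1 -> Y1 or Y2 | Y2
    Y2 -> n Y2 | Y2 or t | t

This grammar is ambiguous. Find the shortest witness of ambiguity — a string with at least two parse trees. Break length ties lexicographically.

length 1: no string has ≥2 trees
length 2: no string has ≥2 trees
length 3: t or t has 2 parse trees

Two derivations of t or t:
  Y0 ⇒ Y1 ⇒ Y1 or Y2 ⇒ Y2 or Y2 ⇒ t or Y2 ⇒ t or t
  Y0 ⇒ Y1 ⇒ Y2 ⇒ Y2 or t ⇒ t or t

t or t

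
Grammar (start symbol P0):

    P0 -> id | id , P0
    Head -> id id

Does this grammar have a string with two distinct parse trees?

(Head is unreachable from P0, so its rules don't affect L(P0).) Right-recursive list with a separator: after each atom, whether the separator follows determines the rule. One parse per string.

Unambiguous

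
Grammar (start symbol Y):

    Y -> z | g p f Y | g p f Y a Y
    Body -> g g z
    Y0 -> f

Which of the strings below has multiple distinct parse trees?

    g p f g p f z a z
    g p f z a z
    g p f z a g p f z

g p f g p f z a z

g p f g p f z a z: 2 trees
g p f z a z: 1 tree
g p f z a g p f z: 1 tree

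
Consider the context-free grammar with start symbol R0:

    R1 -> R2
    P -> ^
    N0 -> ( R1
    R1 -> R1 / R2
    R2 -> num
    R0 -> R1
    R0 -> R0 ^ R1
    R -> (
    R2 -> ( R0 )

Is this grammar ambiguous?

Unambiguous

(N0, R, P are unreachable from R0, so their rules don't affect L(R0).) This is a standard precedence ladder (R0 over R1 over R2), with each level left-recursive on its own operator ('^' at R0, '/' at R1). That structure is LR(1), hence unambiguous.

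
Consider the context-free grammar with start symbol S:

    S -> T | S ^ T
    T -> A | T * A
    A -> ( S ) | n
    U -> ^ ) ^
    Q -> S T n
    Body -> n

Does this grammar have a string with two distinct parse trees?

(U, Q, Body are unreachable from S, so their rules don't affect L(S).) S → S ^ T | T  ;  T → T * A | A  — a left-associative chain with A at the bottom. Each string factors uniquely by precedence.

Unambiguous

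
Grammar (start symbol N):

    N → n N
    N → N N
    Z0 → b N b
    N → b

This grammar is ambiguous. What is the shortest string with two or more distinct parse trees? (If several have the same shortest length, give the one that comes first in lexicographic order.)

length 1: no string has ≥2 trees
length 2: no string has ≥2 trees
length 3: b b b has 2 parse trees

Two derivations of b b b:
  N ⇒ N N ⇒ N N N ⇒ b N N ⇒ b b N ⇒ b b b
  N ⇒ N N ⇒ b N ⇒ b N N ⇒ b b N ⇒ b b b

b b b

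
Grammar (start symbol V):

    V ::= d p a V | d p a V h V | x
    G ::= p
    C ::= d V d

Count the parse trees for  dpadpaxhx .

2

Parse trees for dpadpaxhx:
  [V d p a [V d p a [V x] h [V x]]]
  [V d p a [V d p a [V x]] h [V x]]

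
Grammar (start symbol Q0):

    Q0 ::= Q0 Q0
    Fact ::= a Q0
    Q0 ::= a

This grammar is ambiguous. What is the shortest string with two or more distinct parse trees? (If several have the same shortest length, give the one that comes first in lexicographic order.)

a a a

length 1: no string has ≥2 trees
length 2: no string has ≥2 trees
length 3: a a a has 2 parse trees

Two derivations of a a a:
  Q0 ⇒ Q0 Q0 ⇒ Q0 Q0 Q0 ⇒ a Q0 Q0 ⇒ a a Q0 ⇒ a a a
  Q0 ⇒ Q0 Q0 ⇒ a Q0 ⇒ a Q0 Q0 ⇒ a a Q0 ⇒ a a a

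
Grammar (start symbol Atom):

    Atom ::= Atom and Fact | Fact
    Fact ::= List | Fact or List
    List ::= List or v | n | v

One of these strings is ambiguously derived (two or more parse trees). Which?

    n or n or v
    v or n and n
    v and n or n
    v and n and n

n or n or v: 2 trees
v or n and n: 1 tree
v and n or n: 1 tree
v and n and n: 1 tree

n or n or v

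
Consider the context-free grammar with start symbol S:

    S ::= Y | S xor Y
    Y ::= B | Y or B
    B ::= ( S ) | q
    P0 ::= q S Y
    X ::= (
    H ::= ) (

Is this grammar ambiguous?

Only S, Y, B are reachable from S; ignoring the rest: This is a standard precedence ladder (S over Y over B), with each level left-recursive on its own operator ('xor' at S, 'or' at Y). That structure is LR(1), hence unambiguous.

Unambiguous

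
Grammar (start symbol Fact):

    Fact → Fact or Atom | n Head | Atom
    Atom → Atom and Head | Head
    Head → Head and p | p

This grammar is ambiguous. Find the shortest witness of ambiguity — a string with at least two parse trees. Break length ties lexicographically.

p and p

length 1: no string has ≥2 trees
length 2: no string has ≥2 trees
length 3: p and p has 2 parse trees

Two derivations of p and p:
  Fact ⇒ Atom ⇒ Atom and Head ⇒ Head and Head ⇒ p and Head ⇒ p and p
  Fact ⇒ Atom ⇒ Head ⇒ Head and p ⇒ p and p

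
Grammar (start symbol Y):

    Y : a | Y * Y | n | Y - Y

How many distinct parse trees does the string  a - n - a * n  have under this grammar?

5

Parse trees for a - n - a * n:
  [Y [Y [Y a] - [Y [Y n] - [Y a]]] * [Y n]]
  [Y [Y [Y [Y a] - [Y n]] - [Y a]] * [Y n]]
  [Y [Y a] - [Y [Y [Y n] - [Y a]] * [Y n]]]
  [Y [Y a] - [Y [Y n] - [Y [Y a] * [Y n]]]]
  [Y [Y [Y a] - [Y n]] - [Y [Y a] * [Y n]]]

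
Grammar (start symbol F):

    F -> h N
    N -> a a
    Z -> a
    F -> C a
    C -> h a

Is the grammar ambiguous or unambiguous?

Ambiguous

Witness: h a a

Derivation 1: F ⇒ h N ⇒ h a a
Derivation 2: F ⇒ C a ⇒ h a a

Two distinct leftmost derivations for the same string.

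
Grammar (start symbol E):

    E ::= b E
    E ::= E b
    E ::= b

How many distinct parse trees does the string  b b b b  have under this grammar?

8

Parse trees for b b b b:
  [E b [E b [E b [E b]]]]
  [E b [E b [E [E b] b]]]
  [E b [E [E b [E b]] b]]
  [E b [E [E [E b] b] b]]
  [E [E b [E b [E b]]] b]
  [E [E b [E [E b] b]] b]
  [E [E [E b [E b]] b] b]
  [E [E [E [E b] b] b] b]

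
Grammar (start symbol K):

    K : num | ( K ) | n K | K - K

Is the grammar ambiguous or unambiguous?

Ambiguous

Witness: n num - num

Derivation 1: K ⇒ n K ⇒ n K - K ⇒ n num - K ⇒ n num - num
Derivation 2: K ⇒ K - K ⇒ n K - K ⇒ n num - K ⇒ n num - num

Two distinct leftmost derivations for the same string.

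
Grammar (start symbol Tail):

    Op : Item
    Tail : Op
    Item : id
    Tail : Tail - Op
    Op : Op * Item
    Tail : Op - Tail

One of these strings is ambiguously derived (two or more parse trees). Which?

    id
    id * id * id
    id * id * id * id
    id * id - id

id: 1 tree
id * id * id: 1 tree
id * id * id * id: 1 tree
id * id - id: 2 trees

id * id - id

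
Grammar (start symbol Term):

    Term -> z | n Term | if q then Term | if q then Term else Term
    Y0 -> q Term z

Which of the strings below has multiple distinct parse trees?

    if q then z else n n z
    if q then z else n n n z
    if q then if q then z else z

if q then z else n n z: 1 tree
if q then z else n n n z: 1 tree
if q then if q then z else z: 2 trees

if q then if q then z else z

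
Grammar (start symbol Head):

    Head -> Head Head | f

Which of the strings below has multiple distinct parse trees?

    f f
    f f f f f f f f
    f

f f: 1 tree
f f f f f f f f: 429 trees
f: 1 tree

f f f f f f f f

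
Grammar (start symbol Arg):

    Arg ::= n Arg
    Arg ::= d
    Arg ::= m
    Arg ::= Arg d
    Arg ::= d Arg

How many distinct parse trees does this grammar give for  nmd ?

Parse trees for nmd:
  [Arg n [Arg [Arg m] d]]
  [Arg [Arg n [Arg m]] d]

2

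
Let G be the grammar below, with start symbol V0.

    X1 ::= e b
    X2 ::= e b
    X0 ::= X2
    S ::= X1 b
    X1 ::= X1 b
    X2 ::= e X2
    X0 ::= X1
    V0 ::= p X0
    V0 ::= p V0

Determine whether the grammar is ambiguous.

Ambiguous

Witness: p e b

Derivation 1: V0 ⇒ p X0 ⇒ p X2 ⇒ p e b
Derivation 2: V0 ⇒ p X0 ⇒ p X1 ⇒ p e b

Two distinct leftmost derivations for the same string.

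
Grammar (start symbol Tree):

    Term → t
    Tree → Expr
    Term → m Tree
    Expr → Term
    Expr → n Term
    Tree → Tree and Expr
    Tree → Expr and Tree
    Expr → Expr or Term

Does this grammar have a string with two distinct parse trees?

Ambiguous

Witness: t and t

Derivation 1: Tree ⇒ Tree and Expr ⇒ Expr and Expr ⇒ Term and Expr ⇒ t and Expr ⇒ t and Term ⇒ t and t
Derivation 2: Tree ⇒ Expr and Tree ⇒ Term and Tree ⇒ t and Tree ⇒ t and Expr ⇒ t and Term ⇒ t and t

Two distinct leftmost derivations for the same string.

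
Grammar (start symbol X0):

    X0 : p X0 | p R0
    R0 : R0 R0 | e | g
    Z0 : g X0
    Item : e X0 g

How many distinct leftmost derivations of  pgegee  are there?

Parse trees for pgegee (showing first 6 of 14):
  [X0 p [R0 [R0 g] [R0 [R0 e] [R0 [R0 g] [R0 [R0 e] [R0 e]]]]]]
  [X0 p [R0 [R0 g] [R0 [R0 e] [R0 [R0 [R0 g] [R0 e]] [R0 e]]]]]
  [X0 p [R0 [R0 g] [R0 [R0 [R0 e] [R0 g]] [R0 [R0 e] [R0 e]]]]]
  [X0 p [R0 [R0 g] [R0 [R0 [R0 e] [R0 [R0 g] [R0 e]]] [R0 e]]]]
  [X0 p [R0 [R0 g] [R0 [R0 [R0 [R0 e] [R0 g]] [R0 e]] [R0 e]]]]
  [X0 p [R0 [R0 [R0 g] [R0 e]] [R0 [R0 g] [R0 [R0 e] [R0 e]]]]]

14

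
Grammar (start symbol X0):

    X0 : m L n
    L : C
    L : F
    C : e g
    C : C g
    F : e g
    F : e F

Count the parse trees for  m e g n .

2

Parse trees for m e g n:
  [X0 m [L [C e g]] n]
  [X0 m [L [F e g]] n]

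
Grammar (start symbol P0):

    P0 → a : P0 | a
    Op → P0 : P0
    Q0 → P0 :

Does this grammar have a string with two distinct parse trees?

(Op, Q0 are unreachable from P0, so their rules don't affect L(P0).) Right-recursive list with a separator: after each atom, whether the separator follows determines the rule. One parse per string.

Unambiguous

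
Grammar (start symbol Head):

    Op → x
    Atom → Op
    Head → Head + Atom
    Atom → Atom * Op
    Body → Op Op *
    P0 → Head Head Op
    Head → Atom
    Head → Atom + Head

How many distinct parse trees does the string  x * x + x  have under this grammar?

Parse trees for x * x + x:
  [Head [Head [Atom [Atom [Op x]] * [Op x]]] + [Atom [Op x]]]
  [Head [Atom [Atom [Op x]] * [Op x]] + [Head [Atom [Op x]]]]

2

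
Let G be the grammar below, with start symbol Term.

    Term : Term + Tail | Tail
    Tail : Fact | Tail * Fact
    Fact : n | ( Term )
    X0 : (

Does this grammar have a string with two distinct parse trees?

Only Term, Tail, Fact are reachable from Term; ignoring the rest: The grammar is stratified — Term handles '+' (left-recursive), Tail handles '*', Fact atoms. Each operator has a fixed associativity and precedence level, so every string has one parse.

Unambiguous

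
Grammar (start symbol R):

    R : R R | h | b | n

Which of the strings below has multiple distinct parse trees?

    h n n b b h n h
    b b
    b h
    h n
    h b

h n n b b h n h: 429 trees
b b: 1 tree
b h: 1 tree
h n: 1 tree
h b: 1 tree

h n n b b h n h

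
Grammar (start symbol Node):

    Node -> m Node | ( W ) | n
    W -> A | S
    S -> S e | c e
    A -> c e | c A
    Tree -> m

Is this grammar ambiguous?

Ambiguous

Witness: ( c e )

Derivation 1: Node ⇒ ( W ) ⇒ ( A ) ⇒ ( c e )
Derivation 2: Node ⇒ ( W ) ⇒ ( S ) ⇒ ( c e )

Two distinct leftmost derivations for the same string.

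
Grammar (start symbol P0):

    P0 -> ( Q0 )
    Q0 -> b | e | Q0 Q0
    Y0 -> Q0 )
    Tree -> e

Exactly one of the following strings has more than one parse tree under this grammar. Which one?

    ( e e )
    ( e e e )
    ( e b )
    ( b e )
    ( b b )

( e e e )

( e e ): 1 tree
( e e e ): 2 trees
( e b ): 1 tree
( b e ): 1 tree
( b b ): 1 tree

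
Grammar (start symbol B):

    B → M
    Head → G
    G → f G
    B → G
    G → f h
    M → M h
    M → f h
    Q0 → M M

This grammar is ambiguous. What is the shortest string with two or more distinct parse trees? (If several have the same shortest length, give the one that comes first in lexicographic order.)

f h

length 2: f h has 2 parse trees

Two derivations of f h:
  B ⇒ M ⇒ f h
  B ⇒ G ⇒ f h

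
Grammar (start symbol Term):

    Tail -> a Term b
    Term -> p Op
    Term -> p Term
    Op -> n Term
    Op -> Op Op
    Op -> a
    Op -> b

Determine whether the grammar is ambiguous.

Witness: p a a a

Derivation 1: Term ⇒ p Op ⇒ p Op Op ⇒ p Op Op Op ⇒ p a Op Op ⇒ p a a Op ⇒ p a a a
Derivation 2: Term ⇒ p Op ⇒ p Op Op ⇒ p a Op ⇒ p a Op Op ⇒ p a a Op ⇒ p a a a

Two distinct leftmost derivations for the same string.

Ambiguous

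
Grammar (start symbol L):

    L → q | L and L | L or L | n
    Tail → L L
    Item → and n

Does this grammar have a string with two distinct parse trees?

Ambiguous

Witness: n and n and n

Derivation 1: L ⇒ L and L ⇒ L and L and L ⇒ n and L and L ⇒ n and n and L ⇒ n and n and n
Derivation 2: L ⇒ L and L ⇒ n and L ⇒ n and L and L ⇒ n and n and L ⇒ n and n and n

Two distinct leftmost derivations for the same string.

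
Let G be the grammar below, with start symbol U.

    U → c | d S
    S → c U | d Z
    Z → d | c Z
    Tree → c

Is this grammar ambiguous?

Unambiguous

(Tree is unreachable from U, so its rules don't affect L(U).) Restricted to the reachable nonterminals, every rule has the form A → t or A → t B, and no two rules for the same A share a first terminal. The grammar encodes a DFA — one run per string.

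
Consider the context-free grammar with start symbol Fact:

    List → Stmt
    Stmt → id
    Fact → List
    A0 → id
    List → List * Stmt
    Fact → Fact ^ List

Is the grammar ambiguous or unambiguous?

Only Fact, List, Stmt are reachable from Fact; ignoring the rest: Fact → Fact ^ List | List  ;  List → List * Stmt | Stmt  — a left-associative chain with Stmt at the bottom. Each string factors uniquely by precedence.

Unambiguous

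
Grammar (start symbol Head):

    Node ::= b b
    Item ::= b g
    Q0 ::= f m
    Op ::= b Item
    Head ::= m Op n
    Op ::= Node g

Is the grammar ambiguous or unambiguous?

Witness: m b b g n

Derivation 1: Head ⇒ m Op n ⇒ m b Item n ⇒ m b b g n
Derivation 2: Head ⇒ m Op n ⇒ m Node g n ⇒ m b b g n

Two distinct leftmost derivations for the same string.

Ambiguous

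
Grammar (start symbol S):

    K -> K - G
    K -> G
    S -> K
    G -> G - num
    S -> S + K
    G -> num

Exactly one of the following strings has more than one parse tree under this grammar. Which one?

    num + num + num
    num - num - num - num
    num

num + num + num: 1 tree
num - num - num - num: 8 trees
num: 1 tree

num - num - num - num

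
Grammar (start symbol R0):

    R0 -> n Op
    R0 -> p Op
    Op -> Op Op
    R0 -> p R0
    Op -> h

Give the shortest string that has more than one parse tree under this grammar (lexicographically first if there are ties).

length 2: no string has ≥2 trees
length 3: no string has ≥2 trees
length 4: n h h h has 2 parse trees

Two derivations of n h h h:
  R0 ⇒ n Op ⇒ n Op Op ⇒ n Op Op Op ⇒ n h Op Op ⇒ n h h Op ⇒ n h h h
  R0 ⇒ n Op ⇒ n Op Op ⇒ n h Op ⇒ n h Op Op ⇒ n h h Op ⇒ n h h h

n h h h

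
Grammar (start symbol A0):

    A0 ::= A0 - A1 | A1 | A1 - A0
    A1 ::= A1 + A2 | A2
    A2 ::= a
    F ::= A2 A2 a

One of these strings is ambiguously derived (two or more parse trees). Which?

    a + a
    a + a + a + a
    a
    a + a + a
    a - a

a + a: 1 tree
a + a + a + a: 1 tree
a: 1 tree
a + a + a: 1 tree
a - a: 2 trees

a - a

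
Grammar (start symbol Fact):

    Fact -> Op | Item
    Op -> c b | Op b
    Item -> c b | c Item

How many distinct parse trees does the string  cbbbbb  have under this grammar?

Parse trees for cbbbbb:
  [Fact [Op [Op [Op [Op [Op c b] b] b] b] b]]

1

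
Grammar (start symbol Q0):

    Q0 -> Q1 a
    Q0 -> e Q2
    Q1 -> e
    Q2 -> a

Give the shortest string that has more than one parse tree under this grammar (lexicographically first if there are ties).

e a

length 2: e a has 2 parse trees

Two derivations of e a:
  Q0 ⇒ Q1 a ⇒ e a
  Q0 ⇒ e Q2 ⇒ e a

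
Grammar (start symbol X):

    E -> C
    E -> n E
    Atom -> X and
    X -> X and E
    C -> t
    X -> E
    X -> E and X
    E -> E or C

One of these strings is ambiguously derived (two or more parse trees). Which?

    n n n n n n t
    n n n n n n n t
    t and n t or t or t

t and n t or t or t

n n n n n n t: 1 tree
n n n n n n n t: 1 tree
t and n t or t or t: 6 trees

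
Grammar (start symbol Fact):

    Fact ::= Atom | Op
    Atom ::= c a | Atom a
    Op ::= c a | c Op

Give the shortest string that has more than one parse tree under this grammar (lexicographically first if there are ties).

c a

length 2: c a has 2 parse trees

Two derivations of c a:
  Fact ⇒ Atom ⇒ c a
  Fact ⇒ Op ⇒ c a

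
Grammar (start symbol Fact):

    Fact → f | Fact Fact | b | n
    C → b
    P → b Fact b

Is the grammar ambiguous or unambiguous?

Witness: b b b

Derivation 1: Fact ⇒ Fact Fact ⇒ Fact Fact Fact ⇒ b Fact Fact ⇒ b b Fact ⇒ b b b
Derivation 2: Fact ⇒ Fact Fact ⇒ b Fact ⇒ b Fact Fact ⇒ b b Fact ⇒ b b b

Two distinct leftmost derivations for the same string.

Ambiguous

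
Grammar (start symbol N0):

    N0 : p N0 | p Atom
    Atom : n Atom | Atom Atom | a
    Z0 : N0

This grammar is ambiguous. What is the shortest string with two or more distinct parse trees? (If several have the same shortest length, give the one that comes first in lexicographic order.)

p a a a

length 2: no string has ≥2 trees
length 3: no string has ≥2 trees
length 4: p a a a has 2 parse trees

Two derivations of p a a a:
  N0 ⇒ p Atom ⇒ p Atom Atom ⇒ p Atom Atom Atom ⇒ p a Atom Atom ⇒ p a a Atom ⇒ p a a a
  N0 ⇒ p Atom ⇒ p Atom Atom ⇒ p a Atom ⇒ p a Atom Atom ⇒ p a a Atom ⇒ p a a a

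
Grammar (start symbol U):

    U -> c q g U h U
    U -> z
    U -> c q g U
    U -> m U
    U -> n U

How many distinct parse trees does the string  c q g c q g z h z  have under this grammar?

Parse trees for c q g c q g z h z:
  [U c q g [U c q g [U z]] h [U z]]
  [U c q g [U c q g [U z] h [U z]]]

2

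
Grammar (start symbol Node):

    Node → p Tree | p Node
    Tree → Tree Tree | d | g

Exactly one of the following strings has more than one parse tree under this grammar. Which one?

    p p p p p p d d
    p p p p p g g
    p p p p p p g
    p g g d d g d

p p p p p p d d: 1 tree
p p p p p g g: 1 tree
p p p p p p g: 1 tree
p g g d d g d: 42 trees

p g g d d g d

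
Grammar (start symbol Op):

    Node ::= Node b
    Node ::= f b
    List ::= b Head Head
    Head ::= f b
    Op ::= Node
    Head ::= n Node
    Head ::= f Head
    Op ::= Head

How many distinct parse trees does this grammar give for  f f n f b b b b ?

1

Parse trees for f f n f b b b b:
  [Op [Head f [Head f [Head n [Node [Node [Node [Node f b] b] b] b]]]]]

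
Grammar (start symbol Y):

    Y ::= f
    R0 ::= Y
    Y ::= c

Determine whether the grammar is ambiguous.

(R0 is unreachable from Y, so its rules don't affect L(Y).) Restricted to the reachable nonterminals, every rule has the form A → t or A → t B, and no two rules for the same A share a first terminal. The grammar encodes a DFA — one run per string.

Unambiguous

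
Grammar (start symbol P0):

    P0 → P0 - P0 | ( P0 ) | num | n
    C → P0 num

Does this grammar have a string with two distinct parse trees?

Ambiguous

Witness: n - n - n

Derivation 1: P0 ⇒ P0 - P0 ⇒ P0 - P0 - P0 ⇒ n - P0 - P0 ⇒ n - n - P0 ⇒ n - n - n
Derivation 2: P0 ⇒ P0 - P0 ⇒ n - P0 ⇒ n - P0 - P0 ⇒ n - n - P0 ⇒ n - n - n

Two distinct leftmost derivations for the same string.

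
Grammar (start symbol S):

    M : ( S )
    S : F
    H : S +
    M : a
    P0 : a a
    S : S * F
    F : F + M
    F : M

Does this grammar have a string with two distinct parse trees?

Unambiguous

(P0, H are unreachable from S, so their rules don't affect L(S).) This is a standard precedence ladder (S over F over M), with each level left-recursive on its own operator ('*' at S, '+' at F). That structure is LR(1), hence unambiguous.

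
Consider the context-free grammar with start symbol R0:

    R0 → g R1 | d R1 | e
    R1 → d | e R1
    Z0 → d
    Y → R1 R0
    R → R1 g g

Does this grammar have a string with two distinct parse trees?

Only R0, R1 are reachable from R0; ignoring the rest: Restricted to the reachable nonterminals, every rule has the form A → t or A → t B, and no two rules for the same A share a first terminal. The grammar encodes a DFA — one run per string.

Unambiguous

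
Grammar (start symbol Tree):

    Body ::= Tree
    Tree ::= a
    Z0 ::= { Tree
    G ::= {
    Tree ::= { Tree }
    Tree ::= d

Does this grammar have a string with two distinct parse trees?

Unambiguous

(G, Z0, Body are unreachable from Tree, so their rules don't affect L(Tree).) Each string is a nest of matched brackets around a single atom. An opening bracket forces the recursive rule; an atom forces the base rule.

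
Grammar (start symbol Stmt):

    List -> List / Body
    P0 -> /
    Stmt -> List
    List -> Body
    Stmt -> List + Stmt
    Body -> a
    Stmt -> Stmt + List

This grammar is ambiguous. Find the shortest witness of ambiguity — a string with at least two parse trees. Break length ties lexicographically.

a + a

length 1: no string has ≥2 trees
length 3: a + a has 2 parse trees

Two derivations of a + a:
  Stmt ⇒ List + Stmt ⇒ Body + Stmt ⇒ a + Stmt ⇒ a + List ⇒ a + Body ⇒ a + a
  Stmt ⇒ Stmt + List ⇒ List + List ⇒ Body + List ⇒ a + List ⇒ a + Body ⇒ a + a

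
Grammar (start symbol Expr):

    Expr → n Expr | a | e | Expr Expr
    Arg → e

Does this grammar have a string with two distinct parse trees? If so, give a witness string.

Witness: a a a

Derivation 1: Expr ⇒ Expr Expr ⇒ a Expr ⇒ a Expr Expr ⇒ a a Expr ⇒ a a a
Derivation 2: Expr ⇒ Expr Expr ⇒ Expr Expr Expr ⇒ a Expr Expr ⇒ a a Expr ⇒ a a a

Two distinct leftmost derivations for the same string.

Ambiguous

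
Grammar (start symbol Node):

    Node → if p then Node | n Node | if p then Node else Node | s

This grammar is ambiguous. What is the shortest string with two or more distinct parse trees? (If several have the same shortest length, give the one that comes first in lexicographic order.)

length 1: no string has ≥2 trees
length 2: no string has ≥2 trees
length 3: no string has ≥2 trees
length 4: no string has ≥2 trees
length 5: no string has ≥2 trees
length 6: no string has ≥2 trees
length 7: no string has ≥2 trees
length 8: no string has ≥2 trees
length 9: if p then if p then s else s has 2 parse trees

Two derivations of if p then if p then s else s:
  Node ⇒ if p then Node ⇒ if p then if p then Node else Node ⇒ if p then if p then s else Node ⇒ if p then if p then s else s
  Node ⇒ if p then Node else Node ⇒ if p then if p then Node else Node ⇒ if p then if p then s else Node ⇒ if p then if p then s else s

if p then if p then s else s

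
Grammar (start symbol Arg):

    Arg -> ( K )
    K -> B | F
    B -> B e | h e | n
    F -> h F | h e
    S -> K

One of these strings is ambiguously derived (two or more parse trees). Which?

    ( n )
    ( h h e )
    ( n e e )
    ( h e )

( h e )

( n ): 1 tree
( h h e ): 1 tree
( n e e ): 1 tree
( h e ): 2 trees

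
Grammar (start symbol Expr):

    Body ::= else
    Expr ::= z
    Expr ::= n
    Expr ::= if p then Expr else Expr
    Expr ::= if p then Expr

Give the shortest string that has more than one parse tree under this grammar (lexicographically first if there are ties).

if p then if p then n else n

length 1: no string has ≥2 trees
length 4: no string has ≥2 trees
length 6: no string has ≥2 trees
length 7: no string has ≥2 trees
length 9: if p then if p then n else n has 2 parse trees

Two derivations of if p then if p then n else n:
  Expr ⇒ if p then Expr else Expr ⇒ if p then if p then Expr else Expr ⇒ if p then if p then n else Expr ⇒ if p then if p then n else n
  Expr ⇒ if p then Expr ⇒ if p then if p then Expr else Expr ⇒ if p then if p then n else Expr ⇒ if p then if p then n else n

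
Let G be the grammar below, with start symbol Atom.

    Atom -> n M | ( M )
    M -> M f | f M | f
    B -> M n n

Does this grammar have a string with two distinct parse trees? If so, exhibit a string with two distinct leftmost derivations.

Witness: n f f

Derivation 1: Atom ⇒ n M ⇒ n M f ⇒ n f f
Derivation 2: Atom ⇒ n M ⇒ n f M ⇒ n f f

Two distinct leftmost derivations for the same string.

Ambiguous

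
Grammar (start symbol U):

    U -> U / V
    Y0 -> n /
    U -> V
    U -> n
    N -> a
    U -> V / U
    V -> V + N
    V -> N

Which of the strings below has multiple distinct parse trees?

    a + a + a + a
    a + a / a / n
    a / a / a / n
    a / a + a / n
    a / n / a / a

a / n / a / a

a + a + a + a: 1 tree
a + a / a / n: 1 tree
a / a / a / n: 1 tree
a / a + a / n: 1 tree
a / n / a / a: 3 trees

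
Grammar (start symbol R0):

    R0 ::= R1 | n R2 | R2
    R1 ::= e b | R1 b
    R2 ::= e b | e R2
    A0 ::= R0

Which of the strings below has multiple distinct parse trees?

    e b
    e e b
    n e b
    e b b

e b

e b: 2 trees
e e b: 1 tree
n e b: 1 tree
e b b: 1 tree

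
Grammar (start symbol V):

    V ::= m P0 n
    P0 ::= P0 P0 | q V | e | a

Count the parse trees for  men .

1

Parse trees for men:
  [V m [P0 e] n]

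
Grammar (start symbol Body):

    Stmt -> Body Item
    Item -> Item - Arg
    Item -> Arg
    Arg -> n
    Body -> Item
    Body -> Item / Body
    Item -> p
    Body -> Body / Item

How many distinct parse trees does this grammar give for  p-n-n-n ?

1

Parse trees for p-n-n-n:
  [Body [Item [Item [Item [Item p] - [Arg n]] - [Arg n]] - [Arg n]]]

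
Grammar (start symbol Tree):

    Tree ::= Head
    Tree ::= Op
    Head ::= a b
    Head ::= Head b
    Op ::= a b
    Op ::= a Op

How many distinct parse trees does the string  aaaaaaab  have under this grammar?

Parse trees for aaaaaaab:
  [Tree [Op a [Op a [Op a [Op a [Op a [Op a [Op a b]]]]]]]]

1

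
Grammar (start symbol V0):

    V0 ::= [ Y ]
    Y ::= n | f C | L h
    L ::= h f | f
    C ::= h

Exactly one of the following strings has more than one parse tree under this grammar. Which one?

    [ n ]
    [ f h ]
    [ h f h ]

[ f h ]

[ n ]: 1 tree
[ f h ]: 2 trees
[ h f h ]: 1 tree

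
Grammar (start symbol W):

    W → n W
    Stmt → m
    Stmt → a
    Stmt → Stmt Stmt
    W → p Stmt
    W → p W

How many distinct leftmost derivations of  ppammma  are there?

Parse trees for ppammma (showing first 6 of 14):
  [W p [W p [Stmt [Stmt a] [Stmt [Stmt m] [Stmt [Stmt m] [Stmt [Stmt m] [Stmt a]]]]]]]
  [W p [W p [Stmt [Stmt a] [Stmt [Stmt m] [Stmt [Stmt [Stmt m] [Stmt m]] [Stmt a]]]]]]
  [W p [W p [Stmt [Stmt a] [Stmt [Stmt [Stmt m] [Stmt m]] [Stmt [Stmt m] [Stmt a]]]]]]
  [W p [W p [Stmt [Stmt a] [Stmt [Stmt [Stmt m] [Stmt [Stmt m] [Stmt m]]] [Stmt a]]]]]
  [W p [W p [Stmt [Stmt a] [Stmt [Stmt [Stmt [Stmt m] [Stmt m]] [Stmt m]] [Stmt a]]]]]
  [W p [W p [Stmt [Stmt [Stmt a] [Stmt m]] [Stmt [Stmt m] [Stmt [Stmt m] [Stmt a]]]]]]

14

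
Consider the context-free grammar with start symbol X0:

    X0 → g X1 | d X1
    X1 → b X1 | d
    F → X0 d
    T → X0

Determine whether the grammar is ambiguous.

Unambiguous

Only X0, X1 are reachable from X0; ignoring the rest: The reachable rules are right-linear with at most one rule per (nonterminal, next-terminal) pair. Each input token forces the next rule, so parsing is deterministic.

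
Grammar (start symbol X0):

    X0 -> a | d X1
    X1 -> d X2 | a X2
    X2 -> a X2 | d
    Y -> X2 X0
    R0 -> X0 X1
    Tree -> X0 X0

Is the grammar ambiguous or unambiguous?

Only X0, X1, X2 are reachable from X0; ignoring the rest: Each reachable nonterminal has at most one production per leading terminal, and all productions are right-linear; the derivation is determined token-by-token.

Unambiguous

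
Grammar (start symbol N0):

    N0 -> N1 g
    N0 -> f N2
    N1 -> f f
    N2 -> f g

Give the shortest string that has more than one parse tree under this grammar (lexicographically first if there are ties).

f f g

length 3: f f g has 2 parse trees

Two derivations of f f g:
  N0 ⇒ N1 g ⇒ f f g
  N0 ⇒ f N2 ⇒ f f g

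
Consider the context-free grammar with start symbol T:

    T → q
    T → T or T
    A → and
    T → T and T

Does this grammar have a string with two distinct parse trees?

Witness: q and q and q

Derivation 1: T ⇒ T and T ⇒ q and T ⇒ q and T and T ⇒ q and q and T ⇒ q and q and q
Derivation 2: T ⇒ T and T ⇒ T and T and T ⇒ q and T and T ⇒ q and q and T ⇒ q and q and q

Two distinct leftmost derivations for the same string.

Ambiguous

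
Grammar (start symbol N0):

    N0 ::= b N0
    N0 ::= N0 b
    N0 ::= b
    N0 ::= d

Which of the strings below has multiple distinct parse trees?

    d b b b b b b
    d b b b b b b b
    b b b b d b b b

b b b b d b b b

d b b b b b b: 1 tree
d b b b b b b b: 1 tree
b b b b d b b b: 35 trees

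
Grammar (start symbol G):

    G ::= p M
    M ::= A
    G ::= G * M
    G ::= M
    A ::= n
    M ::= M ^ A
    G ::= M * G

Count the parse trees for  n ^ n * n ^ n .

2

Parse trees for n ^ n * n ^ n:
  [G [G [M [M [A n]] ^ [A n]]] * [M [M [A n]] ^ [A n]]]
  [G [M [M [A n]] ^ [A n]] * [G [M [M [A n]] ^ [A n]]]]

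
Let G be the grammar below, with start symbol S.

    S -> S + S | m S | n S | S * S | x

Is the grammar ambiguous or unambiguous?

Ambiguous

Witness: m x * x

Derivation 1: S ⇒ m S ⇒ m S * S ⇒ m x * S ⇒ m x * x
Derivation 2: S ⇒ S * S ⇒ m S * S ⇒ m x * S ⇒ m x * x

Two distinct leftmost derivations for the same string.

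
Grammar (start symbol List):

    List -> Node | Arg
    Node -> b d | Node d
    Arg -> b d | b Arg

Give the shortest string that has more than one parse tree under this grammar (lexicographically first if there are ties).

length 2: b d has 2 parse trees

Two derivations of b d:
  List ⇒ Node ⇒ b d
  List ⇒ Arg ⇒ b d

b d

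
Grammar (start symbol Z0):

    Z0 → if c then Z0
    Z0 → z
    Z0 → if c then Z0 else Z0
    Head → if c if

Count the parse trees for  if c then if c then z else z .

2

Parse trees for if c then if c then z else z:
  [Z0 if c then [Z0 if c then [Z0 z] else [Z0 z]]]
  [Z0 if c then [Z0 if c then [Z0 z]] else [Z0 z]]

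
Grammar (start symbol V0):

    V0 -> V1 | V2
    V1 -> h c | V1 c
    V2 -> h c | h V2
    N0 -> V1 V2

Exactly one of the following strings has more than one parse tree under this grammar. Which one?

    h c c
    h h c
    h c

h c

h c c: 1 tree
h h c: 1 tree
h c: 2 trees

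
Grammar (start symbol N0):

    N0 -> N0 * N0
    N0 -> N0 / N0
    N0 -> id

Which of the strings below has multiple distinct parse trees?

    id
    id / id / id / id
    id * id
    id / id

id / id / id / id

id: 1 tree
id / id / id / id: 5 trees
id * id: 1 tree
id / id: 1 tree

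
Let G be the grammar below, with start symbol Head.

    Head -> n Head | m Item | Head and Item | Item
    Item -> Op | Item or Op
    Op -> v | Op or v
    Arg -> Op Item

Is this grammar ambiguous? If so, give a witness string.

Ambiguous

Witness: v or v

Derivation 1: Head ⇒ Item ⇒ Op ⇒ Op or v ⇒ v or v
Derivation 2: Head ⇒ Item ⇒ Item or Op ⇒ Op or Op ⇒ v or Op ⇒ v or v

Two distinct leftmost derivations for the same string.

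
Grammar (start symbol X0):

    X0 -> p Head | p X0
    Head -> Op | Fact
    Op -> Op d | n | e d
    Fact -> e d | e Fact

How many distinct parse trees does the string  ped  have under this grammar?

Parse trees for ped:
  [X0 p [Head [Op e d]]]
  [X0 p [Head [Fact e d]]]

2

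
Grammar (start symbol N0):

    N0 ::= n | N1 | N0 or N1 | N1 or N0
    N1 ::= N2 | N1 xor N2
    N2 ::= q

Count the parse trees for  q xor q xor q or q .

Parse trees for q xor q xor q or q:
  [N0 [N0 [N1 [N1 [N1 [N2 q]] xor [N2 q]] xor [N2 q]]] or [N1 [N2 q]]]
  [N0 [N1 [N1 [N1 [N2 q]] xor [N2 q]] xor [N2 q]] or [N0 [N1 [N2 q]]]]

2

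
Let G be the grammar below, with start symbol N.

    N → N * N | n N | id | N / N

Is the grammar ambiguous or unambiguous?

Witness: n id * id

Derivation 1: N ⇒ N * N ⇒ n N * N ⇒ n id * N ⇒ n id * id
Derivation 2: N ⇒ n N ⇒ n N * N ⇒ n id * N ⇒ n id * id

Two distinct leftmost derivations for the same string.

Ambiguous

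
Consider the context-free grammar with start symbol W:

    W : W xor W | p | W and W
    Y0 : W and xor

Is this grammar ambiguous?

Witness: p and p and p

Derivation 1: W ⇒ W and W ⇒ p and W ⇒ p and W and W ⇒ p and p and W ⇒ p and p and p
Derivation 2: W ⇒ W and W ⇒ W and W and W ⇒ p and W and W ⇒ p and p and W ⇒ p and p and p

Two distinct leftmost derivations for the same string.

Ambiguous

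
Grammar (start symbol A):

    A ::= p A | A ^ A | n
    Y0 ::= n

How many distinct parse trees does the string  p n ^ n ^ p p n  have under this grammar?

Parse trees for p n ^ n ^ p p n:
  [A p [A [A n] ^ [A [A n] ^ [A p [A p [A n]]]]]]
  [A p [A [A [A n] ^ [A n]] ^ [A p [A p [A n]]]]]
  [A [A p [A n]] ^ [A [A n] ^ [A p [A p [A n]]]]]
  [A [A p [A [A n] ^ [A n]]] ^ [A p [A p [A n]]]]
  [A [A [A p [A n]] ^ [A n]] ^ [A p [A p [A n]]]]

5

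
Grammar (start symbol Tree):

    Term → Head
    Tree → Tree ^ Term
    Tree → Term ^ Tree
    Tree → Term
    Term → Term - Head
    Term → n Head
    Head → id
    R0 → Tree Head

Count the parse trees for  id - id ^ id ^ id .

Parse trees for id - id ^ id ^ id:
  [Tree [Tree [Tree [Term [Term [Head id]] - [Head id]]] ^ [Term [Head id]]] ^ [Term [Head id]]]
  [Tree [Tree [Term [Term [Head id]] - [Head id]] ^ [Tree [Term [Head id]]]] ^ [Term [Head id]]]
  [Tree [Term [Term [Head id]] - [Head id]] ^ [Tree [Tree [Term [Head id]]] ^ [Term [Head id]]]]
  [Tree [Term [Term [Head id]] - [Head id]] ^ [Tree [Term [Head id]] ^ [Tree [Term [Head id]]]]]

4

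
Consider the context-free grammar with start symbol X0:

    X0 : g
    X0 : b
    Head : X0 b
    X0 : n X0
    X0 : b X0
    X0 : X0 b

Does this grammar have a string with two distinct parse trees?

Witness: b b

Derivation 1: X0 ⇒ b X0 ⇒ b b
Derivation 2: X0 ⇒ X0 b ⇒ b b

Two distinct leftmost derivations for the same string.

Ambiguous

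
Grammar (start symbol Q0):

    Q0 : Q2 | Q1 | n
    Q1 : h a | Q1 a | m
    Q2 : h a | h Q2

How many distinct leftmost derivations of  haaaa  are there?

1

Parse trees for haaaa:
  [Q0 [Q1 [Q1 [Q1 [Q1 h a] a] a] a]]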